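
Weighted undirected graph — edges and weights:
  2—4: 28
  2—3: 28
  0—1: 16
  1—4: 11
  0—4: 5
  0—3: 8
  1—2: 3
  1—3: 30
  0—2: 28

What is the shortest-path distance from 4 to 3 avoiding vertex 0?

Routes from 4 to 3 avoiding 0:
4-2-1-3: 28 + 3 + 30 = 61
4-1-3: 11 + 30 = 41
4-1-2-3: 11 + 3 + 28 = 42
4-2-3: 28 + 28 = 56
Shortest: 41.

41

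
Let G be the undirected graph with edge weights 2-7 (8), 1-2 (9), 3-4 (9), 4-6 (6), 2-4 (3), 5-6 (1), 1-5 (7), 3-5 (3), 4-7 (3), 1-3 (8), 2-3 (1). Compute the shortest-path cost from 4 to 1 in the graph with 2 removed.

Paths from 4 to 1 avoiding 2:
4 → 3 → 5 → 1: 9 + 3 + 7 = 19
4 → 6 → 5 → 1: 6 + 1 + 7 = 14
4 → 3 → 1: 9 + 8 = 17
4 → 6 → 5 → 3 → 1: 6 + 1 + 3 + 8 = 18
Shortest: 14.

14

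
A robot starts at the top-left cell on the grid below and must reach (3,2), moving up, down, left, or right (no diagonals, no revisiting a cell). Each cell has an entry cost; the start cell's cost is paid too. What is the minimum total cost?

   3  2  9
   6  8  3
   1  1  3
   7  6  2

Take [0,0] [1,0] [2,0] [2,1] [2,2] [3,2] for a total of 3 + 6 + 1 + 1 + 3 + 2 = 16.

16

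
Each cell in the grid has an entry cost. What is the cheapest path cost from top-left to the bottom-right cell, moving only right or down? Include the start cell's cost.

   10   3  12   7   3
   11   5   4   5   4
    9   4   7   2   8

37

Path (0,0) -> (0,1) -> (1,1) -> (1,2) -> (1,3) -> (2,3) -> (2,4): 10 + 3 + 5 + 4 + 5 + 2 + 8 = 37.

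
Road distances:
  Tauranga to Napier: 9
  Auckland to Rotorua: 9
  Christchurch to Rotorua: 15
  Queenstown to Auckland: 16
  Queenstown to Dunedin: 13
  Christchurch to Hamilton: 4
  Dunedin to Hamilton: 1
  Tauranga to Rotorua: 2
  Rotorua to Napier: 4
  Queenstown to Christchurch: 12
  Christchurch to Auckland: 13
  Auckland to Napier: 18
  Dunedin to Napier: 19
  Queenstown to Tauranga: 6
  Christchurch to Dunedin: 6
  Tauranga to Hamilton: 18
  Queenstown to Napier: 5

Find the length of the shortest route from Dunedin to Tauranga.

19

A few of the Dunedin→Tauranga routes:
Dunedin - Christchurch - Rotorua - Tauranga: 6 + 15 + 2 = 23
Dunedin - Hamilton - Tauranga: 1 + 18 = 19
Dunedin - Hamilton - Christchurch - Rotorua - Tauranga: 1 + 4 + 15 + 2 = 22
Dunedin - Queenstown - Tauranga: 13 + 6 = 19
Best route has total 19.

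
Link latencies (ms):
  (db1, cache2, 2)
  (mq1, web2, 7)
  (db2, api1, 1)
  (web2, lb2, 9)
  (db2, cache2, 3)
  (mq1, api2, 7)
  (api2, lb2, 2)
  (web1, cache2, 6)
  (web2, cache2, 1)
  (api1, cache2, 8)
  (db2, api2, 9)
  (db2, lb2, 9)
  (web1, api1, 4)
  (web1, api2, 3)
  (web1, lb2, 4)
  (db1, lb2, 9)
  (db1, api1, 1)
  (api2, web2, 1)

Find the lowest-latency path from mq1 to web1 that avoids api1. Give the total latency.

Checking several routes:
mq1 -> api2 -> web1: 7 + 3 = 10
mq1 -> web2 -> api2 -> web1: 7 + 1 + 3 = 11
mq1 -> api2 -> lb2 -> web1: 7 + 2 + 4 = 13
mq1 -> web2 -> cache2 -> web1: 7 + 1 + 6 = 14
mq1 -> web2 -> api2 -> lb2 -> web1: 7 + 1 + 2 + 4 = 14
Best route has total 10 ms.

10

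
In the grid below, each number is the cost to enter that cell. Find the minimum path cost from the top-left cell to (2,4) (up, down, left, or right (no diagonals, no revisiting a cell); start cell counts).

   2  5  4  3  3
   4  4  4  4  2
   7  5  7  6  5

24

Take [0,0]→[0,1]→[0,2]→[0,3]→[0,4]→[1,4]→[2,4] for a total of 2 + 5 + 4 + 3 + 3 + 2 + 5 = 24.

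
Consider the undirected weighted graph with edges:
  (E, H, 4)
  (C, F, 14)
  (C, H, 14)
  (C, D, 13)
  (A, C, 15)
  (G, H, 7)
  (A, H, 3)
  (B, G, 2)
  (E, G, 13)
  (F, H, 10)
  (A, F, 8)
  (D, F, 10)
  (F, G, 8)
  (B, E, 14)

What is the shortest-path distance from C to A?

Comparing a few candidate routes:
C → F → A: 14 + 8 = 22
C → F → H → A: 14 + 10 + 3 = 27
C → D → F → A: 13 + 10 + 8 = 31
C → H → A: 14 + 3 = 17
C → A: 15
The minimum is 15.

15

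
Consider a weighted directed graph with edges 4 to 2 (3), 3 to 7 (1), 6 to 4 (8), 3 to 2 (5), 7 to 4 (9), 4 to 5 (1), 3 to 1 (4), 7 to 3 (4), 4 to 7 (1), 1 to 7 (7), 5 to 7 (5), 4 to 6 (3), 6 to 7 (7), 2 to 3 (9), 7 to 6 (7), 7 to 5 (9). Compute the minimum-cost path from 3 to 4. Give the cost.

10

Routes from 3 to 4:
3-7-4: 1 + 9 = 10
3-7-6-4: 1 + 7 + 8 = 16
3-1-7-6-4: 4 + 7 + 7 + 8 = 26
3-1-7-4: 4 + 7 + 9 = 20
Best route has total 10.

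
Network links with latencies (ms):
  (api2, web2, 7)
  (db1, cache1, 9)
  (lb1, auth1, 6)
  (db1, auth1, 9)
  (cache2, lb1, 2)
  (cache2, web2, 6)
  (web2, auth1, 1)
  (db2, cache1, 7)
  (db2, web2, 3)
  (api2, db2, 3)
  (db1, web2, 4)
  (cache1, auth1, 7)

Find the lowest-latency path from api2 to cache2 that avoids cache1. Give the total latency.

Some routes from api2 to cache2 avoiding cache1:
api2-db2-web2-cache2: 3 + 3 + 6 = 12
api2-web2-cache2: 7 + 6 = 13
api2-db2-web2-auth1-lb1-cache2: 3 + 3 + 1 + 6 + 2 = 15
Shortest: 12 ms.

12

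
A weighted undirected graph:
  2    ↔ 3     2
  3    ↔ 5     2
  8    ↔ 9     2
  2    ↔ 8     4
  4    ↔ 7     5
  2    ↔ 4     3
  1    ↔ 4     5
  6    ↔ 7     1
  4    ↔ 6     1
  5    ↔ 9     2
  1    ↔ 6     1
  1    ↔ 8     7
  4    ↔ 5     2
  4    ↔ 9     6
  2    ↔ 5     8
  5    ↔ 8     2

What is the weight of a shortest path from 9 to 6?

Comparing a few candidate routes:
9→4→6: 6 + 1 = 7
9→8→5→4→6: 2 + 2 + 2 + 1 = 7
9→5→4→6: 2 + 2 + 1 = 5
9→8→2→4→6: 2 + 4 + 3 + 1 = 10
Best route has total 5.

5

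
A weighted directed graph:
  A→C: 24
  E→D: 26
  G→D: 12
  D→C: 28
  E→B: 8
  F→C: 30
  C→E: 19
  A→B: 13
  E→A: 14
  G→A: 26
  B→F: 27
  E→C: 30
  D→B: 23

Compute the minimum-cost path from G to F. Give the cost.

Paths from G to F:
G → D → C → E → B → F: 12 + 28 + 19 + 8 + 27 = 94
G → A → C → E → B → F: 26 + 24 + 19 + 8 + 27 = 104
G → A → B → F: 26 + 13 + 27 = 66
G → A → C → E → D → B → F: 26 + 24 + 19 + 26 + 23 + 27 = 145
G → D → C → E → A → B → F: 12 + 28 + 19 + 14 + 13 + 27 = 113
G → D → B → F: 12 + 23 + 27 = 62
The minimum is 62.

62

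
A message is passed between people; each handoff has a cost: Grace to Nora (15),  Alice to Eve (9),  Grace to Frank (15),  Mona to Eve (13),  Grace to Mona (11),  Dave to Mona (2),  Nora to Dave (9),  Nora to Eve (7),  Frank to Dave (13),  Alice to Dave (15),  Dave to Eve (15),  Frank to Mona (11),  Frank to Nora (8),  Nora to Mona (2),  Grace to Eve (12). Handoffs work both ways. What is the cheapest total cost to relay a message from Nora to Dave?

4

A few of the Nora→Dave routes:
Nora -> Eve -> Dave: 7 + 15 = 22
Nora -> Frank -> Mona -> Dave: 8 + 11 + 2 = 21
Nora -> Frank -> Dave: 8 + 13 = 21
Nora -> Eve -> Mona -> Dave: 7 + 13 + 2 = 22
Nora -> Mona -> Dave: 2 + 2 = 4
Nora -> Dave: 9
Shortest: 4.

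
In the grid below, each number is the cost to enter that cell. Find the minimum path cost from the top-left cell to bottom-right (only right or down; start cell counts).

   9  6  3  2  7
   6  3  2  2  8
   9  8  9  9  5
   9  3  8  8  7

42

Best path: r0c0 r0c1 r0c2 r0c3 r1c3 r1c4 r2c4 r3c4
Cost: 9 + 6 + 3 + 2 + 2 + 8 + 5 + 7 = 42
For comparison, the top-then-right route costs 47.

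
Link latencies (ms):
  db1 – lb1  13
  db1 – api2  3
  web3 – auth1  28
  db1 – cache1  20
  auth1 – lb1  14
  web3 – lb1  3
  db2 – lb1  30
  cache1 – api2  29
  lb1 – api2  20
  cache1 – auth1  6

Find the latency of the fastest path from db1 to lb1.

A few of the db1→lb1 routes:
db1 - cache1 - auth1 - lb1: 20 + 6 + 14 = 40
db1 - lb1: 13
db1 - api2 - cache1 - auth1 - lb1: 3 + 29 + 6 + 14 = 52
db1 - api2 - lb1: 3 + 20 = 23
db1 - cache1 - auth1 - web3 - lb1: 20 + 6 + 28 + 3 = 57
The minimum is 13 ms.

13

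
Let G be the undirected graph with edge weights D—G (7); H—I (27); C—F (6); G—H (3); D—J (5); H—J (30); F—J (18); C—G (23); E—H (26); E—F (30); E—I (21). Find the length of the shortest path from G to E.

Some routes from G to E:
G-C-F-E: 23 + 6 + 30 = 59
G-D-J-F-E: 7 + 5 + 18 + 30 = 60
G-H-E: 3 + 26 = 29
G-H-I-E: 3 + 27 + 21 = 51
Shortest: 29.

29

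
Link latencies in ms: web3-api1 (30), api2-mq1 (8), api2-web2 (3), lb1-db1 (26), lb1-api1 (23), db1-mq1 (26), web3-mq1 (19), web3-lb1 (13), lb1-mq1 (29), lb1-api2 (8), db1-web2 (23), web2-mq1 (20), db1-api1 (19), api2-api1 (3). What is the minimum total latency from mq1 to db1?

Checking several routes:
mq1 -> api2 -> web2 -> db1: 8 + 3 + 23 = 34
mq1 -> api2 -> lb1 -> db1: 8 + 8 + 26 = 42
mq1 -> web2 -> db1: 20 + 23 = 43
mq1 -> api2 -> api1 -> db1: 8 + 3 + 19 = 30
mq1 -> db1: 26
mq1 -> web2 -> api2 -> api1 -> db1: 20 + 3 + 3 + 19 = 45
The minimum is 26 ms.

26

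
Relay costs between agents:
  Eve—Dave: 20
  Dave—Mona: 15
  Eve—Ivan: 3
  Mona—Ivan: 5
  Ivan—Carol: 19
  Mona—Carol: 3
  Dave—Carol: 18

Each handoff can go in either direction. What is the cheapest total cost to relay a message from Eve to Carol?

Checking several routes:
Eve → Dave → Carol: 20 + 18 = 38
Eve → Ivan → Mona → Carol: 3 + 5 + 3 = 11
Eve → Dave → Mona → Carol: 20 + 15 + 3 = 38
Eve → Ivan → Carol: 3 + 19 = 22
Shortest: 11.

11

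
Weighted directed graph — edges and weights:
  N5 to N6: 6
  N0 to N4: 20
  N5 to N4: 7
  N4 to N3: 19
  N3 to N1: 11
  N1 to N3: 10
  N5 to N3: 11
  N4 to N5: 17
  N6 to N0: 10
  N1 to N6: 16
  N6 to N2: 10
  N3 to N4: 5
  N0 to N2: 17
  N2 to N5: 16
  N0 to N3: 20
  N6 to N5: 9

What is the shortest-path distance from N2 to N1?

38

Candidate routes:
N2 -> N5 -> N4 -> N3 -> N1: 16 + 7 + 19 + 11 = 53
N2 -> N5 -> N6 -> N0 -> N4 -> N3 -> N1: 16 + 6 + 10 + 20 + 19 + 11 = 82
N2 -> N5 -> N3 -> N1: 16 + 11 + 11 = 38
N2 -> N5 -> N6 -> N0 -> N3 -> N1: 16 + 6 + 10 + 20 + 11 = 63
The minimum is 38.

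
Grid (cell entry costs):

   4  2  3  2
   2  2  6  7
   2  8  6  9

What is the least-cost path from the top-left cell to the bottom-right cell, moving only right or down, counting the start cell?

27

Cheapest: r0c0 r0c1 r0c2 r0c3 r1c3 r2c3
  4 + 2 + 3 + 2 + 7 + 9 = 27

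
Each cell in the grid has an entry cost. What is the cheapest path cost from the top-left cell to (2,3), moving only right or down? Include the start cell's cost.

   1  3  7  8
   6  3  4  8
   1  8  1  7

Cheapest: r0c0 → r0c1 → r1c1 → r1c2 → r2c2 → r2c3
  1 + 3 + 3 + 4 + 1 + 7 = 19

19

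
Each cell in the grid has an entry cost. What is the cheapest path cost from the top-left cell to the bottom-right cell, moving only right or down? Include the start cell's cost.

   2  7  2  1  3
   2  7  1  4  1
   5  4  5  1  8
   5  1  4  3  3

Best path: r0c0 -> r0c1 -> r0c2 -> r0c3 -> r1c3 -> r2c3 -> r3c3 -> r3c4
Cost: 2 + 7 + 2 + 1 + 4 + 1 + 3 + 3 = 23
(Top row then right column would cost 27.)

23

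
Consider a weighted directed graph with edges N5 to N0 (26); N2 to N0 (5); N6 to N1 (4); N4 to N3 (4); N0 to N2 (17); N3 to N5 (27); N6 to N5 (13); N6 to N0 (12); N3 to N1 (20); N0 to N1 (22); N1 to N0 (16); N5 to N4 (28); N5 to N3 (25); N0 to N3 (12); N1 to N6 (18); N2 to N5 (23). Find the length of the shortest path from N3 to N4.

55

Candidate routes:
N3-N1-N6-N0-N2-N5-N4: 20 + 18 + 12 + 17 + 23 + 28 = 118
N3-N1-N0-N2-N5-N4: 20 + 16 + 17 + 23 + 28 = 104
N3-N5-N4: 27 + 28 = 55
N3-N1-N6-N5-N4: 20 + 18 + 13 + 28 = 79
The minimum is 55.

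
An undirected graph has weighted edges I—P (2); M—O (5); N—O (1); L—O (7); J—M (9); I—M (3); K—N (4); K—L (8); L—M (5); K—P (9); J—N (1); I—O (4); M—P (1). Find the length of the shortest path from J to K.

Checking several routes:
J -> N -> O -> L -> K: 1 + 1 + 7 + 8 = 17
J -> N -> K: 1 + 4 = 5
J -> N -> O -> I -> P -> K: 1 + 1 + 4 + 2 + 9 = 17
The minimum is 5.

5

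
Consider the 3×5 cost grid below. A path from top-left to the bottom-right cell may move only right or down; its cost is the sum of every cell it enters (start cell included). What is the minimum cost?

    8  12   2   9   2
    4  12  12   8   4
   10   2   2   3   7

Take r0c0 -> r1c0 -> r2c0 -> r2c1 -> r2c2 -> r2c3 -> r2c4 for a total of 8 + 4 + 10 + 2 + 2 + 3 + 7 = 36.
For comparison, the top-then-right route costs 44.

36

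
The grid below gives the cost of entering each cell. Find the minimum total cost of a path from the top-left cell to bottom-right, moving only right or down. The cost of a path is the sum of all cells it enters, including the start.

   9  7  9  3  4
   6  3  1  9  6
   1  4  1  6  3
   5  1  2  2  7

Cheapest: [0,0] → [1,0] → [1,1] → [1,2] → [2,2] → [3,2] → [3,3] → [3,4]
  9 + 6 + 3 + 1 + 1 + 2 + 2 + 7 = 31
(Top row then right column would cost 48.)

31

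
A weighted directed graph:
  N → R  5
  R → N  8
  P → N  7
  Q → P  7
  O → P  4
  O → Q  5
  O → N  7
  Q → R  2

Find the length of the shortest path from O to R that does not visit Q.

Routes from O to R avoiding Q:
O→P→N→R: 4 + 7 + 5 = 16
O→N→R: 7 + 5 = 12
Best route has total 12.

12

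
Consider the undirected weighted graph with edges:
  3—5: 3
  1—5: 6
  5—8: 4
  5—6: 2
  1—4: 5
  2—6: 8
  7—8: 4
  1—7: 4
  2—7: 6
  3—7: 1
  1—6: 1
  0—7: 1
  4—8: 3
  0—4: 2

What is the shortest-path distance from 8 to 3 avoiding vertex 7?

Routes from 8 to 3 avoiding 7:
8 - 4 - 1 - 6 - 5 - 3: 3 + 5 + 1 + 2 + 3 = 14
8 - 4 - 1 - 5 - 3: 3 + 5 + 6 + 3 = 17
8 - 5 - 3: 4 + 3 = 7
Shortest: 7.

7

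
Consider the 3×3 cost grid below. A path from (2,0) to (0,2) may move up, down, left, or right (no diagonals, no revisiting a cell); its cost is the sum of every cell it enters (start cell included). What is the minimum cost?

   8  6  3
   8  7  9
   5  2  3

22

Best path: [2,0] [2,1] [2,2] [1,2] [0,2]
Cost: 5 + 2 + 3 + 9 + 3 = 22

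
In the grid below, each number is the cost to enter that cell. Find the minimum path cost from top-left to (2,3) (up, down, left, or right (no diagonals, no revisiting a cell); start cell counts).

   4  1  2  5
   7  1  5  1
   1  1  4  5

Best path: (0,0) (0,1) (1,1) (2,1) (2,2) (2,3)
Cost: 4 + 1 + 1 + 1 + 4 + 5 = 16

16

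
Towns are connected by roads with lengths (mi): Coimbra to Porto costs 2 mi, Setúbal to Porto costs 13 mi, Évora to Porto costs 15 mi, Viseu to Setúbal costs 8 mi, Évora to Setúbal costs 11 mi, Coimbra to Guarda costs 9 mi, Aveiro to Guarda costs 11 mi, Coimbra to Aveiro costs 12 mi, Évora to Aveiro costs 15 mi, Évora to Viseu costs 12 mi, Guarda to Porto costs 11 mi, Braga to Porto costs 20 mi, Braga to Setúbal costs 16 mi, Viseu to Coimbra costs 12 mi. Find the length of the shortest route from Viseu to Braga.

24

Some routes from Viseu to Braga:
Viseu - Setúbal - Braga: 8 + 16 = 24
Viseu - Évora - Porto - Braga: 12 + 15 + 20 = 47
Viseu - Coimbra - Porto - Setúbal - Braga: 12 + 2 + 13 + 16 = 43
Viseu - Évora - Setúbal - Braga: 12 + 11 + 16 = 39
Viseu - Coimbra - Porto - Braga: 12 + 2 + 20 = 34
Viseu - Setúbal - Porto - Braga: 8 + 13 + 20 = 41
Best route has total 24 mi.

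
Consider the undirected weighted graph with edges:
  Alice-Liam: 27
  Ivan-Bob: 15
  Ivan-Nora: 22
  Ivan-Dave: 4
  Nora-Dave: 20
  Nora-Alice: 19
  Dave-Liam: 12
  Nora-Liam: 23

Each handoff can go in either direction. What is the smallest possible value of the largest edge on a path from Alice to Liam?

20

Comparing a few candidate routes:
Alice→Nora→Dave→Liam: max(19, 20, 12) = 20
Alice→Nora→Ivan→Dave→Liam: max(19, 22, 4, 12) = 22
Alice→Nora→Liam: max(19, 23) = 23
The minimum achievable maximum is 20.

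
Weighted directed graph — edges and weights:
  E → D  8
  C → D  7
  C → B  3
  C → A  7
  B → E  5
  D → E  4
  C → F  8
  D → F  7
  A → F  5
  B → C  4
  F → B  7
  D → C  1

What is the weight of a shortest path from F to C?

11

Routes from F to C:
F-B-C: 7 + 4 = 11
F-B-E-D-C: 7 + 5 + 8 + 1 = 21
The minimum is 11.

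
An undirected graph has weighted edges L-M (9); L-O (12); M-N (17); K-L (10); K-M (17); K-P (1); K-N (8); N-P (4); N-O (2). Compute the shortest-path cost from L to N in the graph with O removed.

15

A few of the L→N routes:
L - K - P - N: 10 + 1 + 4 = 15
L - K - N: 10 + 8 = 18
L - M - N: 9 + 17 = 26
The minimum is 15.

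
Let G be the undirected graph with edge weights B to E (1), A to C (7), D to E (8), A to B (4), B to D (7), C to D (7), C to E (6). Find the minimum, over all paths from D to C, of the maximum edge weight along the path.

7

Candidate routes:
D → C: max(7) = 7
D → B → A → C: max(7, 4, 7) = 7
D → E → B → A → C: max(8, 1, 4, 7) = 8
D → B → E → C: max(7, 1, 6) = 7
D → E → C: max(8, 6) = 8
Best route has worst link 7.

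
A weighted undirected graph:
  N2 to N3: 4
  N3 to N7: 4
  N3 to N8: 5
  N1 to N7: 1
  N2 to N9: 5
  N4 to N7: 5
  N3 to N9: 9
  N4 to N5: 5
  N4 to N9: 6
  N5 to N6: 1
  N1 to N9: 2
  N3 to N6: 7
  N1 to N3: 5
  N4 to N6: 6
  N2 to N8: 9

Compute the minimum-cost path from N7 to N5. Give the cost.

10

Checking several routes:
N7-N1-N9-N4-N6-N5: 1 + 2 + 6 + 6 + 1 = 16
N7-N1-N3-N6-N5: 1 + 5 + 7 + 1 = 14
N7-N4-N5: 5 + 5 = 10
N7-N4-N6-N5: 5 + 6 + 1 = 12
N7-N3-N6-N5: 4 + 7 + 1 = 12
N7-N1-N9-N4-N5: 1 + 2 + 6 + 5 = 14
The minimum is 10.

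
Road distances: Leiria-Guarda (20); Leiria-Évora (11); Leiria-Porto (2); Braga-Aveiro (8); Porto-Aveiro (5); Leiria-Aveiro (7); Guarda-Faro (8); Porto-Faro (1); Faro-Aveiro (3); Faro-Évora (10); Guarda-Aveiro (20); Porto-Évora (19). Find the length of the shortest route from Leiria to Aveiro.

6

Checking several routes:
Leiria -> Évora -> Faro -> Aveiro: 11 + 10 + 3 = 24
Leiria -> Porto -> Faro -> Aveiro: 2 + 1 + 3 = 6
Leiria -> Aveiro: 7
Leiria -> Évora -> Faro -> Porto -> Aveiro: 11 + 10 + 1 + 5 = 27
Leiria -> Porto -> Aveiro: 2 + 5 = 7
Leiria -> Porto -> Faro -> Guarda -> Aveiro: 2 + 1 + 8 + 20 = 31
The minimum is 6.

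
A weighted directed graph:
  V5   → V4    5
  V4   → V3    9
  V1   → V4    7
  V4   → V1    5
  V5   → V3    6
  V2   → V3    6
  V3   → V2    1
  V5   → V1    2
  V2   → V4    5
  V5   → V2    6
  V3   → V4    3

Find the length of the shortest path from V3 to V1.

8

Candidate routes:
V3 - V2 - V4 - V1: 1 + 5 + 5 = 11
V3 - V4 - V1: 3 + 5 = 8
The minimum is 8.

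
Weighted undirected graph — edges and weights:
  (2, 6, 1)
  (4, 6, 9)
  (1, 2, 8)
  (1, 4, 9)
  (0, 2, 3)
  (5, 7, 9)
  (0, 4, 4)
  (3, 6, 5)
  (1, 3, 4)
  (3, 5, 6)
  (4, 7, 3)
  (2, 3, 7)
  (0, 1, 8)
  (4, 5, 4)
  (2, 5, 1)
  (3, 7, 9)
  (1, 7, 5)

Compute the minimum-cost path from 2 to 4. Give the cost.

Checking several routes:
2-0-4: 3 + 4 = 7
2-5-4: 1 + 4 = 5
2-6-4: 1 + 9 = 10
Shortest: 5.

5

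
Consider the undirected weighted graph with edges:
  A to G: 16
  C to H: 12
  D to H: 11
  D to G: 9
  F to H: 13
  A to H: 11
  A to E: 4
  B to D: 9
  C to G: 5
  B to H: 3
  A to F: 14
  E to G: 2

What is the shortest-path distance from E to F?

Checking several routes:
E → A → F: 4 + 14 = 18
E → G → D → H → F: 2 + 9 + 11 + 13 = 35
E → G → C → H → F: 2 + 5 + 12 + 13 = 32
E → A → H → F: 4 + 11 + 13 = 28
E → G → A → F: 2 + 16 + 14 = 32
Shortest: 18.

18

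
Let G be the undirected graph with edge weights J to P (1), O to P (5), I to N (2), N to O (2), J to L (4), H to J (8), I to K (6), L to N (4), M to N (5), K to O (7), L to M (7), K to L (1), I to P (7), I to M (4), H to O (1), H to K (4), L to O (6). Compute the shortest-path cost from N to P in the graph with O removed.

Some routes from N to P avoiding O:
N - I - K - L - J - P: 2 + 6 + 1 + 4 + 1 = 14
N - I - P: 2 + 7 = 9
N - L - J - P: 4 + 4 + 1 = 9
The minimum is 9.

9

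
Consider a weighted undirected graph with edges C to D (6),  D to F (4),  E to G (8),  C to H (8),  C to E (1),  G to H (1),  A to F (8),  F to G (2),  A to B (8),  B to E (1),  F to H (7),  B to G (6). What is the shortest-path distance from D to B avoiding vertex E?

12

Some routes from D to B avoiding E:
D → F → A → B: 4 + 8 + 8 = 20
D → F → G → B: 4 + 2 + 6 = 12
D → F → H → G → B: 4 + 7 + 1 + 6 = 18
The minimum is 12.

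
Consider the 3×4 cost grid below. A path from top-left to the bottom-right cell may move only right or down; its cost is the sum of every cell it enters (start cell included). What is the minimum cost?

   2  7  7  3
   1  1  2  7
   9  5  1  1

8

Best path: r0c0 → r1c0 → r1c1 → r1c2 → r2c2 → r2c3
Cost: 2 + 1 + 1 + 2 + 1 + 1 = 8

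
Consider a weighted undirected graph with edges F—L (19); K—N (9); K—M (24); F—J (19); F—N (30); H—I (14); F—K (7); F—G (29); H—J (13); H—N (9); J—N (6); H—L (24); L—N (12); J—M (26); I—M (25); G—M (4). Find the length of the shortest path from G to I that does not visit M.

Comparing a few candidate routes:
G-F-J-N-H-I: 29 + 19 + 6 + 9 + 14 = 77
G-F-J-H-I: 29 + 19 + 13 + 14 = 75
G-F-K-N-H-I: 29 + 7 + 9 + 9 + 14 = 68
Shortest: 68.

68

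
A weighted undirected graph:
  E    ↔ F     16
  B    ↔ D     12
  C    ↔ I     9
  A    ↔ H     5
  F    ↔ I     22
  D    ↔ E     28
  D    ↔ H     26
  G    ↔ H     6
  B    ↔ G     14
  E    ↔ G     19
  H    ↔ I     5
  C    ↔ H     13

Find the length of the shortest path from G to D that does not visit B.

32

Some routes from G to D avoiding B:
G - H - D: 6 + 26 = 32
G - E - D: 19 + 28 = 47
G - H - I - F - E - D: 6 + 5 + 22 + 16 + 28 = 77
The minimum is 32.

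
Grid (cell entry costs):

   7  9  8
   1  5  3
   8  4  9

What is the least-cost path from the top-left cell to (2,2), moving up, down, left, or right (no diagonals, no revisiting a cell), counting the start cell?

25

Cheapest: r0c0 r1c0 r1c1 r1c2 r2c2
  7 + 1 + 5 + 3 + 9 = 25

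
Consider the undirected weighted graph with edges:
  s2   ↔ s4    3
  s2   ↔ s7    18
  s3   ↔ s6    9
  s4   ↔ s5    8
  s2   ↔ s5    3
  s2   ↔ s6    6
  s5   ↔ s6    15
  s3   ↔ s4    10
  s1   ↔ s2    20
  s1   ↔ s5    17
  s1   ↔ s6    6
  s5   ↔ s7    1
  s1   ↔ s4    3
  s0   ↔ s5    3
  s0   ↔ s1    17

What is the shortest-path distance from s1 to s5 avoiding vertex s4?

Checking several routes:
s1 → s6 → s2 → s5: 6 + 6 + 3 = 15
s1 → s0 → s5: 17 + 3 = 20
s1 → s5: 17
Best route has total 15.

15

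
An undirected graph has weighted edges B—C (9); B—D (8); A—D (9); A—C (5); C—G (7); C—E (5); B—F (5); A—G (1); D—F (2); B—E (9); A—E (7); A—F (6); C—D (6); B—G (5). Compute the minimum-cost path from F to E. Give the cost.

Some routes from F to E:
F - B - E: 5 + 9 = 14
F - A - E: 6 + 7 = 13
F - D - C - E: 2 + 6 + 5 = 13
F - B - G - A - E: 5 + 5 + 1 + 7 = 18
F - A - C - E: 6 + 5 + 5 = 16
The minimum is 13.

13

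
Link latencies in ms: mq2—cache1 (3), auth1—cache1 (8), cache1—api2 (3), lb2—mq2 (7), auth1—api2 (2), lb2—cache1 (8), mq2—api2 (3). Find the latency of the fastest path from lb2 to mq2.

7

Some routes from lb2 to mq2:
lb2 -> cache1 -> mq2: 8 + 3 = 11
lb2 -> mq2: 7
lb2 -> cache1 -> api2 -> mq2: 8 + 3 + 3 = 14
Best route has total 7 ms.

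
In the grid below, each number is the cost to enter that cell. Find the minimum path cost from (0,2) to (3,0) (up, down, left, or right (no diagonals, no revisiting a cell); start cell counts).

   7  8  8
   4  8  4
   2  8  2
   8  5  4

31

Best path: [0,2]→[1,2]→[2,2]→[3,2]→[3,1]→[3,0]
Cost: 8 + 4 + 2 + 4 + 5 + 8 = 31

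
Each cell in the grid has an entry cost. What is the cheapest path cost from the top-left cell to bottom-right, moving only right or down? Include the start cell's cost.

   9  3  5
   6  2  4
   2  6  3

21

One optimal route is r0c0→r0c1→r1c1→r1c2→r2c2.
Its cost is 9 + 3 + 2 + 4 + 3 = 21.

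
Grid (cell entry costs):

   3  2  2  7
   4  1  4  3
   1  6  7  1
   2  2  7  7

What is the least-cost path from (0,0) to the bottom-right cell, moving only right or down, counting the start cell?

Path [0,0] -> [0,1] -> [1,1] -> [1,2] -> [1,3] -> [2,3] -> [3,3]: 3 + 2 + 1 + 4 + 3 + 1 + 7 = 21.

21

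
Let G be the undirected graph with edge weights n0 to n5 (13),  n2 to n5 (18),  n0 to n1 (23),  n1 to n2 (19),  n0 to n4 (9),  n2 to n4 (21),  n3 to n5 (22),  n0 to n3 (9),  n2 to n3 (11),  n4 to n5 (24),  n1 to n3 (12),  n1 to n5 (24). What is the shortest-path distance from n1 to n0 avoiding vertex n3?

23

Checking several routes:
n1-n0: 23
n1-n5-n0: 24 + 13 = 37
n1-n2-n4-n0: 19 + 21 + 9 = 49
The minimum is 23.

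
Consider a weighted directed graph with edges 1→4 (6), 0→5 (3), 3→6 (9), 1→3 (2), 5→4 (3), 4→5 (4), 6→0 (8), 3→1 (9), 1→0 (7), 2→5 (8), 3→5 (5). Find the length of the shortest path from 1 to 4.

Paths from 1 to 4:
1 -> 3 -> 5 -> 4: 2 + 5 + 3 = 10
1 -> 3 -> 6 -> 0 -> 5 -> 4: 2 + 9 + 8 + 3 + 3 = 25
1 -> 4: 6
1 -> 0 -> 5 -> 4: 7 + 3 + 3 = 13
Best route has total 6.

6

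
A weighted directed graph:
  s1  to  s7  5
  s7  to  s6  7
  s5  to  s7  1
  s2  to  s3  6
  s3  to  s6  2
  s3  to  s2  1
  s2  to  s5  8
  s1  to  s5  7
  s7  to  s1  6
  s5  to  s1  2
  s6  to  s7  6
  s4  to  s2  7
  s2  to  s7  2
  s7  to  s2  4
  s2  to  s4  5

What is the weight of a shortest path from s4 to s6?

15

Comparing a few candidate routes:
s4→s2→s7→s6: 7 + 2 + 7 = 16
s4→s2→s5→s7→s6: 7 + 8 + 1 + 7 = 23
s4→s2→s3→s6: 7 + 6 + 2 = 15
The minimum is 15.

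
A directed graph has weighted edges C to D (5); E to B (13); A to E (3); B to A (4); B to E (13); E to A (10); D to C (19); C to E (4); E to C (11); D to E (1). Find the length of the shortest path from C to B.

Routes from C to B:
C -> D -> E -> B: 5 + 1 + 13 = 19
C -> E -> B: 4 + 13 = 17
Best route has total 17.

17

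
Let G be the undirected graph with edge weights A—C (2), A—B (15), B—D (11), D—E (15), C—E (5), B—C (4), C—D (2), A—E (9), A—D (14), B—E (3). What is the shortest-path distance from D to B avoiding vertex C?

Paths from D to B avoiding C:
D -> A -> B: 14 + 15 = 29
D -> E -> B: 15 + 3 = 18
D -> A -> E -> B: 14 + 9 + 3 = 26
D -> E -> A -> B: 15 + 9 + 15 = 39
D -> B: 11
The minimum is 11.

11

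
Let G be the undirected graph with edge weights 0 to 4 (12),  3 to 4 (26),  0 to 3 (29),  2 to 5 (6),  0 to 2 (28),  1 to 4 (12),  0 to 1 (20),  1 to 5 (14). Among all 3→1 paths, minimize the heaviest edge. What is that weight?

26

Comparing a few candidate routes:
3 -> 0 -> 2 -> 5 -> 1: max(29, 28, 6, 14) = 29
3 -> 4 -> 0 -> 2 -> 5 -> 1: max(26, 12, 28, 6, 14) = 28
3 -> 4 -> 1: max(26, 12) = 26
3 -> 0 -> 1: max(29, 20) = 29
3 -> 4 -> 0 -> 1: max(26, 12, 20) = 26
The minimum achievable maximum is 26.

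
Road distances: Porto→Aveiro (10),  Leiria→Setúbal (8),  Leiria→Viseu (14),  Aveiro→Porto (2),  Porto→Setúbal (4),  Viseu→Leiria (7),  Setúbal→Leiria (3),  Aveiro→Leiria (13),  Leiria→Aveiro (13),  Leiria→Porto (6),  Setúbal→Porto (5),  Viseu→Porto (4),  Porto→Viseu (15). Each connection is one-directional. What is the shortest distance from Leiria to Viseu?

14

Paths from Leiria to Viseu:
Leiria-Setúbal-Porto-Viseu: 8 + 5 + 15 = 28
Leiria-Aveiro-Porto-Viseu: 13 + 2 + 15 = 30
Leiria-Viseu: 14
Leiria-Porto-Viseu: 6 + 15 = 21
Best route has total 14.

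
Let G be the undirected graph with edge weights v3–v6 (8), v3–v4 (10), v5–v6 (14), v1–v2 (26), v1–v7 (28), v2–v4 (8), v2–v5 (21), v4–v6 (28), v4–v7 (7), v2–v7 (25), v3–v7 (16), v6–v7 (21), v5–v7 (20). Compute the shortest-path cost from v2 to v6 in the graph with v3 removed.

35

Comparing a few candidate routes:
v2 → v7 → v6: 25 + 21 = 46
v2 → v4 → v7 → v6: 8 + 7 + 21 = 36
v2 → v4 → v6: 8 + 28 = 36
v2 → v5 → v6: 21 + 14 = 35
Shortest: 35.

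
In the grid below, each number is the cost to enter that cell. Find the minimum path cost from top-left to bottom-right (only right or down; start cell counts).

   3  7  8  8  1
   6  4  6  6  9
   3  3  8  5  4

32

Cheapest: [0,0] -> [1,0] -> [2,0] -> [2,1] -> [2,2] -> [2,3] -> [2,4]
  3 + 6 + 3 + 3 + 8 + 5 + 4 = 32
(Top row then right column would cost 40.)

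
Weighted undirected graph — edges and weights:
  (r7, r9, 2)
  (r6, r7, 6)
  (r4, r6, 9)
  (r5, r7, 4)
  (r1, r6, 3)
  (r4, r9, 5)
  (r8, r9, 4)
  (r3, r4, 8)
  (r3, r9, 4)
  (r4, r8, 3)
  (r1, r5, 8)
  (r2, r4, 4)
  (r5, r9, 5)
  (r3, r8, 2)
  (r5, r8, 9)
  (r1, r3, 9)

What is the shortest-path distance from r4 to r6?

Checking several routes:
r4→r9→r5→r7→r6: 5 + 5 + 4 + 6 = 20
r4→r6: 9
r4→r8→r3→r1→r6: 3 + 2 + 9 + 3 = 17
r4→r8→r9→r7→r6: 3 + 4 + 2 + 6 = 15
r4→r8→r3→r9→r7→r6: 3 + 2 + 4 + 2 + 6 = 17
r4→r9→r7→r6: 5 + 2 + 6 = 13
Shortest: 9.

9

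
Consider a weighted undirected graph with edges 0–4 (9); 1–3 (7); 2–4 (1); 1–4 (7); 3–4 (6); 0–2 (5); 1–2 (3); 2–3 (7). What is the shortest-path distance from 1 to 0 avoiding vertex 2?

Paths from 1 to 0 avoiding 2:
1 → 3 → 4 → 0: 7 + 6 + 9 = 22
1 → 4 → 0: 7 + 9 = 16
Shortest: 16.

16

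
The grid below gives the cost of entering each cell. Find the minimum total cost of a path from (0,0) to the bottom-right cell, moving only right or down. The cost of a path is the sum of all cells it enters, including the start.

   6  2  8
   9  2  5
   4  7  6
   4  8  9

One optimal route is (0,0) (0,1) (1,1) (1,2) (2,2) (3,2).
Its cost is 6 + 2 + 2 + 5 + 6 + 9 = 30.
For comparison, the top-then-right route costs 36.

30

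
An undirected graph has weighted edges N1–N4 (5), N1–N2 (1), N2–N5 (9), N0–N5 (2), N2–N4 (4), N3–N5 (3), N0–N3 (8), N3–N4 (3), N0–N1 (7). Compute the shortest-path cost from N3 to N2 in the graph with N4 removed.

12

Paths from N3 to N2 avoiding N4:
N3 - N5 - N2: 3 + 9 = 12
N3 - N0 - N5 - N2: 8 + 2 + 9 = 19
N3 - N0 - N1 - N2: 8 + 7 + 1 = 16
N3 - N5 - N0 - N1 - N2: 3 + 2 + 7 + 1 = 13
Shortest: 12.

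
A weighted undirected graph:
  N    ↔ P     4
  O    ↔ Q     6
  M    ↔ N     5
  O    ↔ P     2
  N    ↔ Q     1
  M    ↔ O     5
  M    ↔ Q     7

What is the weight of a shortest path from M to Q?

Some routes from M to Q:
M-Q: 7
M-O-P-N-Q: 5 + 2 + 4 + 1 = 12
M-N-Q: 5 + 1 = 6
M-O-Q: 5 + 6 = 11
The minimum is 6.

6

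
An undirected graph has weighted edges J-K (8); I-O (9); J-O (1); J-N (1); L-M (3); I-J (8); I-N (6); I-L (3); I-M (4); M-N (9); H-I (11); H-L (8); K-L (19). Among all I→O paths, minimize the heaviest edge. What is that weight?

Checking several routes:
I → M → N → J → O: max(4, 9, 1, 1) = 9
I → J → O: max(8, 1) = 8
I → L → M → N → J → O: max(3, 3, 9, 1, 1) = 9
I → N → J → O: max(6, 1, 1) = 6
Smallest bottleneck: 6.

6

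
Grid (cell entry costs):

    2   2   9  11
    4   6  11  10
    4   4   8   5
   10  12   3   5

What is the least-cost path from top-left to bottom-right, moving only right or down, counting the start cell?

Cheapest: (0,0) (0,1) (1,1) (2,1) (2,2) (3,2) (3,3)
  2 + 2 + 6 + 4 + 8 + 3 + 5 = 30
(Top row then right column would cost 44.)

30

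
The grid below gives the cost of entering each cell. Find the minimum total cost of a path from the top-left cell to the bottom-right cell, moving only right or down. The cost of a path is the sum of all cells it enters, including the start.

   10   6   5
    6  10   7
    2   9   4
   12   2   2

Cheapest: r0c0 r1c0 r2c0 r2c1 r3c1 r3c2
  10 + 6 + 2 + 9 + 2 + 2 = 31
For comparison, the top-then-right route costs 34.

31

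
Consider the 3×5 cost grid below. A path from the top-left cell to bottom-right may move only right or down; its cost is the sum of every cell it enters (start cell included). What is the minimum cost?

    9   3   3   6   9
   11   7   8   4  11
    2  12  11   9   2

Take (0,0) (0,1) (0,2) (0,3) (1,3) (2,3) (2,4) for a total of 9 + 3 + 3 + 6 + 4 + 9 + 2 = 36.

36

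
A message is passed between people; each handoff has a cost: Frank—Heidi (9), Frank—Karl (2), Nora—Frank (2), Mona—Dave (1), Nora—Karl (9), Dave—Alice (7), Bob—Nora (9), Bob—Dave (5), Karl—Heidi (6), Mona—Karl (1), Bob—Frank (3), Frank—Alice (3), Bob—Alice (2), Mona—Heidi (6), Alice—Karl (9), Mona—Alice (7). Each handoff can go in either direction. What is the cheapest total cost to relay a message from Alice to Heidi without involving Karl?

A few of the Alice→Heidi routes:
Alice -> Dave -> Mona -> Heidi: 7 + 1 + 6 = 14
Alice -> Frank -> Bob -> Dave -> Mona -> Heidi: 3 + 3 + 5 + 1 + 6 = 18
Alice -> Mona -> Heidi: 7 + 6 = 13
Alice -> Frank -> Heidi: 3 + 9 = 12
Alice -> Bob -> Frank -> Heidi: 2 + 3 + 9 = 14
Alice -> Bob -> Dave -> Mona -> Heidi: 2 + 5 + 1 + 6 = 14
Best route has total 12.

12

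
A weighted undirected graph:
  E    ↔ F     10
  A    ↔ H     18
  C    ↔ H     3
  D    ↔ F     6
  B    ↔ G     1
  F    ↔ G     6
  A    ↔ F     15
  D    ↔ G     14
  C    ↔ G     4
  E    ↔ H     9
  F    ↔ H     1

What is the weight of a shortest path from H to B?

Checking several routes:
H - F - G - B: 1 + 6 + 1 = 8
H - E - F - G - B: 9 + 10 + 6 + 1 = 26
H - A - F - G - B: 18 + 15 + 6 + 1 = 40
H - F - D - G - B: 1 + 6 + 14 + 1 = 22
H - C - G - B: 3 + 4 + 1 = 8
Shortest: 8.

8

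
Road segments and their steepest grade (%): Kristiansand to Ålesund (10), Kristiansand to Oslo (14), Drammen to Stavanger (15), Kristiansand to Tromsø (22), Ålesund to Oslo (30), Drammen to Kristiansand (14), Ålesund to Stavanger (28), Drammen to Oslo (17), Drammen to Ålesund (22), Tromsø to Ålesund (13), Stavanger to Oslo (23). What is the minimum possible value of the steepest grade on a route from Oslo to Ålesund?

Some routes from Oslo to Ålesund:
Oslo -> Drammen -> Kristiansand -> Tromsø -> Ålesund: max(17, 14, 22, 13) = 22
Oslo -> Drammen -> Ålesund: max(17, 22) = 22
Oslo -> Kristiansand -> Ålesund: max(14, 10) = 14
Oslo -> Drammen -> Kristiansand -> Ålesund: max(17, 14, 10) = 17
Smallest bottleneck: 14%.

14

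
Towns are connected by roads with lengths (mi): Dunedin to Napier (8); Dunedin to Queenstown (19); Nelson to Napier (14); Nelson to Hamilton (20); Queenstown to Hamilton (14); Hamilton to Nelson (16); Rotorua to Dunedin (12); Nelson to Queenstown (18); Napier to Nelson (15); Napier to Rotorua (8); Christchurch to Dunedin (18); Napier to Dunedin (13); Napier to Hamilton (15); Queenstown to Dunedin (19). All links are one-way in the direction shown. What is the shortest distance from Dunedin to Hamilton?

Routes from Dunedin to Hamilton:
Dunedin → Napier → Nelson → Queenstown → Hamilton: 8 + 15 + 18 + 14 = 55
Dunedin → Napier → Nelson → Hamilton: 8 + 15 + 20 = 43
Dunedin → Queenstown → Hamilton: 19 + 14 = 33
Dunedin → Napier → Hamilton: 8 + 15 = 23
Shortest: 23 mi.

23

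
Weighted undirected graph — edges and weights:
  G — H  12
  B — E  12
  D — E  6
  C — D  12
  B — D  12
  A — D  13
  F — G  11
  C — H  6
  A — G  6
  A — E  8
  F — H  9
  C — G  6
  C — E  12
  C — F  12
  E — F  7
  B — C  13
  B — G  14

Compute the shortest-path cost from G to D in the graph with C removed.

Comparing a few candidate routes:
G-F-E-D: 11 + 7 + 6 = 24
G-A-E-D: 6 + 8 + 6 = 20
G-A-D: 6 + 13 = 19
G-B-D: 14 + 12 = 26
G-B-E-D: 14 + 12 + 6 = 32
The minimum is 19.

19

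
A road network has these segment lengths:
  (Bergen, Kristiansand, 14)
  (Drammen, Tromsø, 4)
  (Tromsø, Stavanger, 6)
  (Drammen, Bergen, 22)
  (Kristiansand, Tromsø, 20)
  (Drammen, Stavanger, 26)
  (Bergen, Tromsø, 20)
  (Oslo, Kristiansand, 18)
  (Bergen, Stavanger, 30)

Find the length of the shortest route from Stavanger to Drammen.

10

Checking several routes:
Stavanger-Drammen: 26
Stavanger-Bergen-Drammen: 30 + 22 = 52
Stavanger-Tromsø-Drammen: 6 + 4 = 10
Stavanger-Tromsø-Bergen-Drammen: 6 + 20 + 22 = 48
Stavanger-Bergen-Tromsø-Drammen: 30 + 20 + 4 = 54
The minimum is 10.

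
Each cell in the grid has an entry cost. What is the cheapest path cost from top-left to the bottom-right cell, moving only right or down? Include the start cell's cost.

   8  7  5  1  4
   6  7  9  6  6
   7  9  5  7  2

33

Best path: (0,0) (0,1) (0,2) (0,3) (0,4) (1,4) (2,4)
Cost: 8 + 7 + 5 + 1 + 4 + 6 + 2 = 33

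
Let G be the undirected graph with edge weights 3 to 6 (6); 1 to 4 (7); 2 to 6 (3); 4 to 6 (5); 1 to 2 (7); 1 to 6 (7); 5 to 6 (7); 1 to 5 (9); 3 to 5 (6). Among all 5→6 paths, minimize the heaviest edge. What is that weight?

Comparing a few candidate routes:
5 → 6: max(7) = 7
5 → 1 → 2 → 6: max(9, 7, 3) = 9
5 → 3 → 6: max(6, 6) = 6
5 → 1 → 6: max(9, 7) = 9
Smallest bottleneck: 6.

6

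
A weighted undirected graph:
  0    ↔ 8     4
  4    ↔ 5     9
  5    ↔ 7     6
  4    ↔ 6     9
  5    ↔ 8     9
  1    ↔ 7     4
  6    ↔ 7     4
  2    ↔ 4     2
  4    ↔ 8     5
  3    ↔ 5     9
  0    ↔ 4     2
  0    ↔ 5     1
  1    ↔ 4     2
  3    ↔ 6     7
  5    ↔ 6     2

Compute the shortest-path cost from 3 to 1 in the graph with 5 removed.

15

Routes from 3 to 1 avoiding 5:
3 → 6 → 7 → 1: 7 + 4 + 4 = 15
3 → 6 → 4 → 1: 7 + 9 + 2 = 18
Best route has total 15.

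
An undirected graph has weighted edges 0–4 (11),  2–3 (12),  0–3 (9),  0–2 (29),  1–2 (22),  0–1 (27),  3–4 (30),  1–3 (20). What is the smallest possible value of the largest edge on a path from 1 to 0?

Comparing a few candidate routes:
1 → 2 → 3 → 0: max(22, 12, 9) = 22
1 → 2 → 0: max(22, 29) = 29
1 → 3 → 2 → 0: max(20, 12, 29) = 29
1 → 3 → 0: max(20, 9) = 20
1 → 0: max(27) = 27
Smallest bottleneck: 20.

20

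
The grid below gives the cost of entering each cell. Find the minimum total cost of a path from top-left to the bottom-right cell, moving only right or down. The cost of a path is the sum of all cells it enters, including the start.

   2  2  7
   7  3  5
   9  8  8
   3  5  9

Path r0c0 -> r0c1 -> r1c1 -> r1c2 -> r2c2 -> r3c2: 2 + 2 + 3 + 5 + 8 + 9 = 29.
For comparison, the top-then-right route costs 33.

29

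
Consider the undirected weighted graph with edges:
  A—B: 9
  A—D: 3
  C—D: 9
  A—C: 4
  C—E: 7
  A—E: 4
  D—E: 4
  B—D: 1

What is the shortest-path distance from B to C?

8

Some routes from B to C:
B - D - A - C: 1 + 3 + 4 = 8
B - D - E - C: 1 + 4 + 7 = 12
B - D - C: 1 + 9 = 10
B - A - C: 9 + 4 = 13
Shortest: 8.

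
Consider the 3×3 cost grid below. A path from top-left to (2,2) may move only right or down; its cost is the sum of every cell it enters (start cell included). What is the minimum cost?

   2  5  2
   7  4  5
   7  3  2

Cheapest: [0,0]→[0,1]→[0,2]→[1,2]→[2,2]
  2 + 5 + 2 + 5 + 2 = 16

16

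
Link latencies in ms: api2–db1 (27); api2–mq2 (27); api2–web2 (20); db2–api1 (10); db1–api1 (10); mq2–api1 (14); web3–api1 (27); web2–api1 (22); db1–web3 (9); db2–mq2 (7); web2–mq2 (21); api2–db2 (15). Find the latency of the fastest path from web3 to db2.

29

Comparing a few candidate routes:
web3-api1-db2: 27 + 10 = 37
web3-api1-mq2-db2: 27 + 14 + 7 = 48
web3-db1-api1-mq2-db2: 9 + 10 + 14 + 7 = 40
web3-db1-api2-db2: 9 + 27 + 15 = 51
web3-db1-api1-db2: 9 + 10 + 10 = 29
Best route has total 29 ms.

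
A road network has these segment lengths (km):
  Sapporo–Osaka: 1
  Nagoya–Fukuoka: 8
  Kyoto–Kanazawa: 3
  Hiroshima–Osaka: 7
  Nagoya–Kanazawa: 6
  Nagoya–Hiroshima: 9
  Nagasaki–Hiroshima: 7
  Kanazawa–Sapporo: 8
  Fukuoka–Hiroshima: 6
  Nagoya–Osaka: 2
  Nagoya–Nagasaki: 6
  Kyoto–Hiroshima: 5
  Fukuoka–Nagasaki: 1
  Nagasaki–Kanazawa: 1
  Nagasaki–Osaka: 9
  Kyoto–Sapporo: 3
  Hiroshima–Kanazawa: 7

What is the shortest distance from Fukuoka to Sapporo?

8

Comparing a few candidate routes:
Fukuoka -> Nagasaki -> Kanazawa -> Sapporo: 1 + 1 + 8 = 10
Fukuoka -> Nagoya -> Osaka -> Sapporo: 8 + 2 + 1 = 11
Fukuoka -> Nagasaki -> Nagoya -> Osaka -> Sapporo: 1 + 6 + 2 + 1 = 10
Fukuoka -> Nagasaki -> Osaka -> Sapporo: 1 + 9 + 1 = 11
Fukuoka -> Nagasaki -> Kanazawa -> Nagoya -> Osaka -> Sapporo: 1 + 1 + 6 + 2 + 1 = 11
Fukuoka -> Nagasaki -> Kanazawa -> Kyoto -> Sapporo: 1 + 1 + 3 + 3 = 8
Best route has total 8 km.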